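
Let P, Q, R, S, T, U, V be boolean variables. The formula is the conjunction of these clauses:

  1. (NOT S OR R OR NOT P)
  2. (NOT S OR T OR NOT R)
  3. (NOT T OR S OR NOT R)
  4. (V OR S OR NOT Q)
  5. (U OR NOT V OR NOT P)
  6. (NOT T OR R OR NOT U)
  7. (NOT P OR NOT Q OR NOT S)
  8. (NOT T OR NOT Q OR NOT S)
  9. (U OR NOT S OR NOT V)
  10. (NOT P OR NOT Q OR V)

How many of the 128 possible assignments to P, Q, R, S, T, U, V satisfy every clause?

37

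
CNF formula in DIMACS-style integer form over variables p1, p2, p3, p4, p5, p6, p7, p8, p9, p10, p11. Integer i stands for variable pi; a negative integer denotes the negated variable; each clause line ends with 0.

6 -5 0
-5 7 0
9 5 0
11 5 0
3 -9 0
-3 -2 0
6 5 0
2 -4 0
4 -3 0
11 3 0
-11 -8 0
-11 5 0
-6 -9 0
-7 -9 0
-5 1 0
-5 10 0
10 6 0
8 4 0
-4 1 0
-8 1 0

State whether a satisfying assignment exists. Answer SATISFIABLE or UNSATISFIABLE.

Pure literal: p1 appears only positively; assign p1 = True.
p10 occurs only positively in the remaining clauses — set p10 = True.
Branch on p2: take p2 = True.
  then p3 is forced to False.
  then p9 is forced to False.
  then p5 is forced to True.
  then p6 is forced to True.
  then p7 is forced to True.
  then p11 is forced to True.
  then p8 is forced to False.
  then p4 is forced to True.
So p1=T, p2=T, p3=F, p4=T, p5=T, p6=T, p7=T, p8=F, p9=F, p10=T, p11=T is a satisfying assignment.

SATISFIABLE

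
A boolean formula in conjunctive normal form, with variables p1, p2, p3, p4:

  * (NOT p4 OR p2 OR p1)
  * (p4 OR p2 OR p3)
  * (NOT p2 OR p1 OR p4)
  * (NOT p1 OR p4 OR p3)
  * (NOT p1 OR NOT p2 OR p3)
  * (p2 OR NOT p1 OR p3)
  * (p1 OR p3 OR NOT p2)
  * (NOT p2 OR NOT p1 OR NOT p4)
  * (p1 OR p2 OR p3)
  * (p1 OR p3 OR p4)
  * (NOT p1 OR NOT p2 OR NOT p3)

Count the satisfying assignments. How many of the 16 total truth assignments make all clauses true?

4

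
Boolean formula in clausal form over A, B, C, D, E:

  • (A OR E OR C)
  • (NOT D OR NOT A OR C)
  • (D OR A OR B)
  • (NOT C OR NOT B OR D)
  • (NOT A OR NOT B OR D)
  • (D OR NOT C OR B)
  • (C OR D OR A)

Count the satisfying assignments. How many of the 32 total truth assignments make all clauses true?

12

Case analysis on D and A:
  D=1, A=1: remaining (B,C,E) ∈ {(0,1,0); (0,1,1); (1,1,0); (1,1,1)} — 4.
  D=1, A=0: B free; 3 ways for (C,E) × 2^1 = 6.
  D=0, A=1: remaining (B,C,E) ∈ {(0,0,0); (0,0,1)} — 2.
  D=0, A=0: a clause becomes empty — 0.
Total: 4 + 6 + 2 + 0 = 12.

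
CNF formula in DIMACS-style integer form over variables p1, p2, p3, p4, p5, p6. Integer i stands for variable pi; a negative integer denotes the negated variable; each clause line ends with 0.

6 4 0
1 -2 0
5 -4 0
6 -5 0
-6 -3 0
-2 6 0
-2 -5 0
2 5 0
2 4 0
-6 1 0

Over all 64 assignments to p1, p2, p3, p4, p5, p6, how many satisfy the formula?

Satisfying assignments:
  p1=T p2=F p3=F p4=T p5=T p6=T
  p1=T p2=T p3=F p4=F p5=F p6=T
That's 2 in total.

2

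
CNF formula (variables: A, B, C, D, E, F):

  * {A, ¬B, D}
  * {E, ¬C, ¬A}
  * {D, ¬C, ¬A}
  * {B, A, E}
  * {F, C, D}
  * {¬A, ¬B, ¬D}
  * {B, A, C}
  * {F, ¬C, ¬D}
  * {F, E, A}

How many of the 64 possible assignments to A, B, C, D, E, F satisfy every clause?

Case analysis on A and C:
  A=T, C=T: remaining (B,D,E,F) ∈ {(F,T,T,T)} — 1.
  A=T, C=F: E free; 4 ways for (B,D,F) × 2^1 = 8.
  A=F, C=T: 5 of the 16 assignments to (B,D,E,F) work.
  A=F, C=F: remaining (B,D,E,F) ∈ {(T,T,F,T); (T,T,T,F); (T,T,T,T)} — 3.
Total: 1 + 8 + 5 + 3 = 17.

17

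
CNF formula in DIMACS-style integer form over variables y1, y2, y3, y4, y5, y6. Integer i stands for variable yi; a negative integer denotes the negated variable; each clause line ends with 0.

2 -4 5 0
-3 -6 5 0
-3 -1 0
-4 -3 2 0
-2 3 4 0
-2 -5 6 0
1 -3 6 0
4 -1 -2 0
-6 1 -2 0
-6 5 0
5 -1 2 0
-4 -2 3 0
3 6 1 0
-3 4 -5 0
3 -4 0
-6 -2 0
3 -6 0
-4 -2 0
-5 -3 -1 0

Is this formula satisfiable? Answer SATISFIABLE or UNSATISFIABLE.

SATISFIABLE

Branch on y1: take y1 = True.
  then y3 is forced to False.
  then y4 is forced to False.
  then y2 is forced to False.
  then y5 is forced to True.
  then y6 is forced to False.
So y1=True, y2=False, y3=False, y4=False, y5=True, y6=False is a satisfying assignment.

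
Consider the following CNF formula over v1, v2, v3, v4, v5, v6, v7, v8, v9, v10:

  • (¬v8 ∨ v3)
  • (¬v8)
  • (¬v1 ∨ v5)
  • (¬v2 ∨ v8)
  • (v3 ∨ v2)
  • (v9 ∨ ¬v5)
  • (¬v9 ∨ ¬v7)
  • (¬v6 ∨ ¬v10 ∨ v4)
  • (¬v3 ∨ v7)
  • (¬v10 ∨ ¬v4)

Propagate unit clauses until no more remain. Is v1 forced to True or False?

(¬v8) stands alone — v8 = False.
From (¬v2 ∨ v8) and v8 = False: v2 = False.
In (v2 ∨ v3), v2 is now false; v3 must hold, so v3 = True.
From (v7 ∨ ¬v3) and v3 = True: v7 = True.
(¬v9 ∨ ¬v7) with v7 = True leaves only ¬v9, so v9 = False.
(¬v5 ∨ v9): since v9 = False, the clause reduces to (¬v5). v5 = False.
(¬v1 ∨ v5): since v5 = False, the clause reduces to (¬v1). v1 = False.

False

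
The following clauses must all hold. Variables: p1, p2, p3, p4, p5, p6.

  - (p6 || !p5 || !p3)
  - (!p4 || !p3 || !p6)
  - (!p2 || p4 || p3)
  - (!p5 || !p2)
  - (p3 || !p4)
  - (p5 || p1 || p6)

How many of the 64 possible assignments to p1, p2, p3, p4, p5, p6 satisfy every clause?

17

Split on p3, then p4.
  p3=1, p4=1: remaining (p1,p2,p5,p6) ∈ {(1,0,0,0); (1,1,0,0)} — 2.
  p3=1, p4=0: 8 of the 16 assignments to (p1,p2,p5,p6) work.
  p3=0, p4=1: a clause becomes empty — 0.
  p3=0, p4=0: 7 of the 16 assignments to (p1,p2,p5,p6) work.
Total: 2 + 8 + 0 + 7 = 17.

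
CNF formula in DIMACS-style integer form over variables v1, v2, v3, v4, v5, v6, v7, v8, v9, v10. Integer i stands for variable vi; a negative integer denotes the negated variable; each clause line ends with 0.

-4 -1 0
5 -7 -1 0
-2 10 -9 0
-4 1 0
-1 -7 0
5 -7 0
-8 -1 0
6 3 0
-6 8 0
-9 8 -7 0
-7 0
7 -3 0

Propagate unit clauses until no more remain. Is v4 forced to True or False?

(~v7) is a unit clause: v7 = False.
From (v7 \/ ~v3) and v7 = False: v3 = False.
(v3 \/ v6) with v3 = False leaves only v6, so v6 = True.
(~v6 \/ v8): since v6 = True, the clause reduces to (v8). v8 = True.
From (~v1 \/ ~v8) and v8 = True: v1 = False.
(~v4 \/ v1): since v1 = False, the clause reduces to (~v4). v4 = False.

False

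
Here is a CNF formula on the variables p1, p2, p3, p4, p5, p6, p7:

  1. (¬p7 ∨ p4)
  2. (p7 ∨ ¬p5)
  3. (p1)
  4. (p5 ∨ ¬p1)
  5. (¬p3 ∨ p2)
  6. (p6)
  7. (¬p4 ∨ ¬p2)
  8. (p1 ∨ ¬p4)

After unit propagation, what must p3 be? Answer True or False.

(p1) stands alone — p1 = True.
(p5 ∨ ¬p1): since p1 = True, the clause reduces to (p5). p5 = True.
From (¬p5 ∨ p7) and p5 = True: p7 = True.
In (¬p7 ∨ p4), ¬p7 is now false; p4 must hold, so p4 = True.
(p6) is a unit clause: p6 = True.
(¬p4 ∨ ¬p2) with p4 = True leaves only ¬p2, so p2 = False.
In (¬p3 ∨ p2), p2 is now false; ¬p3 must hold, so p3 = False.

False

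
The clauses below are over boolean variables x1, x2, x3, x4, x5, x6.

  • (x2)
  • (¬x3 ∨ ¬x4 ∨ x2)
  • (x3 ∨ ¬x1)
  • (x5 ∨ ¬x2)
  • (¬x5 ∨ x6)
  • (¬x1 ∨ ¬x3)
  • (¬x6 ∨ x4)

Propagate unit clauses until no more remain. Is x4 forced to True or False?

True

(x2) is a unit clause: x2 = True.
(x5 ∨ ¬x2): since x2 = True, the clause reduces to (x5). x5 = True.
From (x6 ∨ ¬x5) and x5 = True: x6 = True.
(¬x6 ∨ x4): since x6 = True, the clause reduces to (x4). x4 = True.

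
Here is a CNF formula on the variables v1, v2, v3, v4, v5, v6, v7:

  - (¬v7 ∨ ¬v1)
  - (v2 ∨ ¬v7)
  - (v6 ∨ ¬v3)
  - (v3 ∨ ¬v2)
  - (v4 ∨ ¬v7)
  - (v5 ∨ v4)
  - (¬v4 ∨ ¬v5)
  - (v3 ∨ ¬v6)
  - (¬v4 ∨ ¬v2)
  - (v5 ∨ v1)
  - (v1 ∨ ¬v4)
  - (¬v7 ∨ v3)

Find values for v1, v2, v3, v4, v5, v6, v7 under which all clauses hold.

Pure literal: v7 appears only negated; assign v7 = False.
Branch on v1: take v1 = True.
Try v2 = False.
Branch on v3: take v3 = True.
  then v6 is forced to True.
For the remaining variables, v4 = False, v5 = True works.
Every clause has at least one true literal under this assignment.

v1=T, v2=F, v3=T, v4=F, v5=T, v6=T, v7=F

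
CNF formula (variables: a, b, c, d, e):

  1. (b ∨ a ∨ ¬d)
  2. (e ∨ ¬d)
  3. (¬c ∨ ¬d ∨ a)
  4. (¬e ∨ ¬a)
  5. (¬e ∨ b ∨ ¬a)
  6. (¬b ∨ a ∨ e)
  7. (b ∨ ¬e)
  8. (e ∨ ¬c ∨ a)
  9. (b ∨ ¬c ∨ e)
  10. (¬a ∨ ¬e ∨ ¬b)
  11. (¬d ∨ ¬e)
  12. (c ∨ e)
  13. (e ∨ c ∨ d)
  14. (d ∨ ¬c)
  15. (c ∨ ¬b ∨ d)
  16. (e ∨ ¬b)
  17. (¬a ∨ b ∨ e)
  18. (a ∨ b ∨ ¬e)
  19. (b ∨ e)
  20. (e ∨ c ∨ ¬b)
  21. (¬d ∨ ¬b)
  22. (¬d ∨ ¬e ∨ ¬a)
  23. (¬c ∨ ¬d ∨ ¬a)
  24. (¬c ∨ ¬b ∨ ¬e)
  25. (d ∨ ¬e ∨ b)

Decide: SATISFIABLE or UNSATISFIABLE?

e = True:
  propagation gives a=False, b=True, d=False, c=False; an empty clause results — contradiction.
e = False:
  propagation gives d=False, c=True; an empty clause results — contradiction.
Every branch closes, so no satisfying assignment exists.

UNSATISFIABLE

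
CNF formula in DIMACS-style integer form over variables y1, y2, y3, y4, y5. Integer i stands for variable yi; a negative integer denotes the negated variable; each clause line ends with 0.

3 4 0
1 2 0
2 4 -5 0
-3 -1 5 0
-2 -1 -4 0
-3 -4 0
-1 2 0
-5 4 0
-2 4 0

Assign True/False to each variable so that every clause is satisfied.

y1=False, y2=True, y3=False, y4=True, y5=True

Check each clause:
  1. (y4 | y3) — y4 is true.
  2. (y2 | y1) — y2 is true.
  3. (~y5 | y2 | y4) — y2 is true.
  4. (y5 | ~y1 | ~y3) — y5 is true.
  5. (~y4 | ~y1 | ~y2) — ~y1 is true.
  6. (~y4 | ~y3) — ~y3 is true.
  7. (y2 | ~y1) — y2 is true.
  8. (y4 | ~y5) — y4 is true.
  9. (y4 | ~y2) — y4 is true.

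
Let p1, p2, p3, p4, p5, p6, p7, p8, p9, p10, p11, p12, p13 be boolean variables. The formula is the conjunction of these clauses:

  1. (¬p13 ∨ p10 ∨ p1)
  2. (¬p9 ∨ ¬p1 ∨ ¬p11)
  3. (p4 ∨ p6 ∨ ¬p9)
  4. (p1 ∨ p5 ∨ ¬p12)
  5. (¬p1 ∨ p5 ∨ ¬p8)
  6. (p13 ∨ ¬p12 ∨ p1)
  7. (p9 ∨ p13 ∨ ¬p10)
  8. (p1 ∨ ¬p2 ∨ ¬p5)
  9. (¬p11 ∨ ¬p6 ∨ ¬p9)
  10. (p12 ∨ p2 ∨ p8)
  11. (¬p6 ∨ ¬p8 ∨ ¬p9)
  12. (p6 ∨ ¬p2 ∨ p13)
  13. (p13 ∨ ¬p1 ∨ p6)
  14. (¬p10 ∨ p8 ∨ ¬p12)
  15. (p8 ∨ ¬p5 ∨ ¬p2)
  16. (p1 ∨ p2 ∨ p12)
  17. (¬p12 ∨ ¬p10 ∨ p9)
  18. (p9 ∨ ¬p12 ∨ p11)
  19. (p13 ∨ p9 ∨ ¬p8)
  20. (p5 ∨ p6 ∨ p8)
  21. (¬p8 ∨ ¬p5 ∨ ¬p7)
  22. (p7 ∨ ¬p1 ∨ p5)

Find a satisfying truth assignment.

p1 = False, p2 = True, p3 = False, p4 = True, p5 = False, p6 = False, p7 = False, p8 = True, p9 = False, p10 = True, p11 = True, p12 = False, p13 = True

Check each clause:
  1. (¬p13 ∨ p1 ∨ p10) — p10 is true.
  2. (¬p9 ∨ ¬p1 ∨ ¬p11) — ¬p1 is true.
  3. (p4 ∨ p6 ∨ ¬p9) — p4 is true.
  4. (p5 ∨ ¬p12 ∨ p1) — ¬p12 is true.
  5. (¬p8 ∨ p5 ∨ ¬p1) — ¬p1 is true.
  6. (¬p12 ∨ p1 ∨ p13) — ¬p12 is true.
  7. (p9 ∨ ¬p10 ∨ p13) — p13 is true.
  8. (¬p2 ∨ ¬p5 ∨ p1) — ¬p5 is true.
  9. (¬p11 ∨ ¬p9 ∨ ¬p6) — ¬p6 is true.
  10. (p12 ∨ p8 ∨ p2) — p8 is true.
  11. (¬p6 ∨ ¬p8 ∨ ¬p9) — ¬p6 is true.
  12. (p13 ∨ ¬p2 ∨ p6) — p13 is true.
  13. (¬p1 ∨ p6 ∨ p13) — p13 is true.
  14. (p8 ∨ ¬p10 ∨ ¬p12) — p8 is true.
  15. (¬p5 ∨ ¬p2 ∨ p8) — p8 is true.
  16. (p1 ∨ p2 ∨ p12) — p2 is true.
  17. (¬p12 ∨ ¬p10 ∨ p9) — ¬p12 is true.
  18. (p9 ∨ p11 ∨ ¬p12) — p11 is true.
  19. (p9 ∨ ¬p8 ∨ p13) — p13 is true.
  20. (p6 ∨ p5 ∨ p8) — p8 is true.
  21. (¬p5 ∨ ¬p8 ∨ ¬p7) — ¬p7 is true.
  22. (p5 ∨ ¬p1 ∨ p7) — ¬p1 is true.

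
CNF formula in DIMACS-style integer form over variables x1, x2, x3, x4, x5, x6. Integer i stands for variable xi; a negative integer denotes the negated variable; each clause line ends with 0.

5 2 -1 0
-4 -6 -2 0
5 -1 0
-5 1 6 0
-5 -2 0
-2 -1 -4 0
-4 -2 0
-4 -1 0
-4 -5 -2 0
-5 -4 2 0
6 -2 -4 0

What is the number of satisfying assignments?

18

Case analysis on x2 and x4:
  x2=T, x4=T: a clause becomes empty — 0.
  x2=T, x4=F: remaining (x1,x3,x5,x6) ∈ {(F,F,F,F); (F,F,F,T); (F,T,F,F); (F,T,F,T)} — 4.
  x2=F, x4=T: remaining (x1,x3,x5,x6) ∈ {(F,F,F,F); (F,F,F,T); (F,T,F,F); (F,T,F,T)} — 4.
  x2=F, x4=F: x3 free; 5 ways for (x1,x5,x6) × 2^1 = 10.
Total: 0 + 4 + 4 + 10 = 18.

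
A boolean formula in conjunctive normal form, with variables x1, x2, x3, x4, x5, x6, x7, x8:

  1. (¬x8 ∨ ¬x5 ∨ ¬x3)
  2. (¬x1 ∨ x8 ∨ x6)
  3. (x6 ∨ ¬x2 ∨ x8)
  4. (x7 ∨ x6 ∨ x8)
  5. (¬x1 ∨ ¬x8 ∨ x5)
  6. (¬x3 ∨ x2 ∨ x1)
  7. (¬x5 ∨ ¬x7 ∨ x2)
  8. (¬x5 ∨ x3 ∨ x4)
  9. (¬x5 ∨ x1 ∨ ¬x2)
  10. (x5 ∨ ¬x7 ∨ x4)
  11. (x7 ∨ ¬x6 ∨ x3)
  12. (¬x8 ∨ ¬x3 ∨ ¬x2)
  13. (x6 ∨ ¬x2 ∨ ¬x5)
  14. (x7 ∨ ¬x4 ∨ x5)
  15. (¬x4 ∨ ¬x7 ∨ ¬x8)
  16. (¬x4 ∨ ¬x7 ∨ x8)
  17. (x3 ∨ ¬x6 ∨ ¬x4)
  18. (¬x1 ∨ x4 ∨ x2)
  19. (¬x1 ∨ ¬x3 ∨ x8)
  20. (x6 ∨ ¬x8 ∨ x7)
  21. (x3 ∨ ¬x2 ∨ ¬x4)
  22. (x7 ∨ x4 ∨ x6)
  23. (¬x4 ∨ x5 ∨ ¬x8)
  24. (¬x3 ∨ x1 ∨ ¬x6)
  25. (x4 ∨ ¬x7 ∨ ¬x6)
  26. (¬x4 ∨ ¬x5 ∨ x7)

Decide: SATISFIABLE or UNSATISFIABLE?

UNSATISFIABLE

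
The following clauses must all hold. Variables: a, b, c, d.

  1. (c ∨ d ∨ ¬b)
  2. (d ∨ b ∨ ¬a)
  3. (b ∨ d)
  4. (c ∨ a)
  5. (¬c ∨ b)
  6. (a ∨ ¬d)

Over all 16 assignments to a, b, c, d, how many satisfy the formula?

Satisfying assignments:
  a=0 b=1 c=1 d=0
  a=1 b=0 c=0 d=1
  a=1 b=1 c=0 d=1
  a=1 b=1 c=1 d=0
  a=1 b=1 c=1 d=1
That's 5 in total.

5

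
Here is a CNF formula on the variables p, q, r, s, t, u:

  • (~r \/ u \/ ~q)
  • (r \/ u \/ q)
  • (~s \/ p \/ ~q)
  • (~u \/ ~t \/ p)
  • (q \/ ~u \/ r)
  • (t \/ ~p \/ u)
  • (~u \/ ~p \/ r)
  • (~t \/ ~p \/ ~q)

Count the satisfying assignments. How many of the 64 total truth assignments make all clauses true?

Case analysis on u and p:
  u=1, p=1: s free; 3 ways for (q,r,t) × 2^1 = 6.
  u=1, p=0: remaining (q,r,s,t) ∈ {(0,1,0,0); (0,1,1,0); (1,0,0,0); (1,1,0,0)} — 4.
  u=0, p=1: remaining (q,r,s,t) ∈ {(0,1,0,1); (0,1,1,1)} — 2.
  u=0, p=0: t free; 3 ways for (q,r,s) × 2^1 = 6.
Total: 6 + 4 + 2 + 6 = 18.

18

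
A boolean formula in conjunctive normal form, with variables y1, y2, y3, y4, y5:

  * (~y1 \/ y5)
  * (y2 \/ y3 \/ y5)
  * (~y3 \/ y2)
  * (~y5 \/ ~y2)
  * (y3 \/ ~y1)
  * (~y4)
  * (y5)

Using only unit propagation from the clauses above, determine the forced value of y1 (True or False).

Unit clause (~y4) sets y4 = False.
Unit clause (y5) sets y5 = True.
In (~y2 \/ ~y5), ~y5 is now false; ~y2 must hold, so y2 = False.
(~y3 \/ y2): since y2 = False, the clause reduces to (~y3). y3 = False.
(~y1 \/ y3) with y3 = False leaves only ~y1, so y1 = False.

False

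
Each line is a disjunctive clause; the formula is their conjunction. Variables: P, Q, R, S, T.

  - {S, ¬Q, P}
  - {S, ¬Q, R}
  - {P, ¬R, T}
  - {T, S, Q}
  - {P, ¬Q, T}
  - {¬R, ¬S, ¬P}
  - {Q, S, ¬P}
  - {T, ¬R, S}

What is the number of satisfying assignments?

12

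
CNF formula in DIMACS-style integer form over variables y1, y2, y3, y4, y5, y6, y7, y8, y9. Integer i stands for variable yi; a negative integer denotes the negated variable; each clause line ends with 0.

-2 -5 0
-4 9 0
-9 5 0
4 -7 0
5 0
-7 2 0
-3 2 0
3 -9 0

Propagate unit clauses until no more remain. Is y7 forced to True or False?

(y5) is a unit clause: y5 = True.
(~y5 \/ ~y2): since y5 = True, the clause reduces to (~y2). y2 = False.
From (~y7 \/ y2) and y2 = False: y7 = False.

False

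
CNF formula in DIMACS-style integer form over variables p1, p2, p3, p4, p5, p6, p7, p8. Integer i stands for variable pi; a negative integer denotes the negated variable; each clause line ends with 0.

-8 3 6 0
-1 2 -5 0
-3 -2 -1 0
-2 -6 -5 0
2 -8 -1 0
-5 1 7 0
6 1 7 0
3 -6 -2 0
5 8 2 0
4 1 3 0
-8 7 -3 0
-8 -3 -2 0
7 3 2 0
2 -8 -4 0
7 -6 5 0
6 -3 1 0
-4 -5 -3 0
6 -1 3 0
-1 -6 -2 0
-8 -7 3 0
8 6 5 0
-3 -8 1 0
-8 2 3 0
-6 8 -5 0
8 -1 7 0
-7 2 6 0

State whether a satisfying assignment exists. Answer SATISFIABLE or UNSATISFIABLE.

Branch on p1: take p1 = False.
For the remaining variables, p2 = True, p3 = False, p4 = True, p5 = True, p6 = False, p7 = True, p8 = False works.
Every clause has at least one true literal under this assignment.
So p1=0, p2=1, p3=0, p4=1, p5=1, p6=0, p7=1, p8=0 is a satisfying assignment.

SATISFIABLE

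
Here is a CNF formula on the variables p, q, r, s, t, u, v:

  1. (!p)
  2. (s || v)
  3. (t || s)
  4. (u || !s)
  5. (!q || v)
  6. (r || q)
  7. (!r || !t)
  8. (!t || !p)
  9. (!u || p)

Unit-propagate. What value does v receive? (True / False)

True

(!p) is a unit clause: p = False.
(!u || p) with p = False leaves only !u, so u = False.
From (u || !s) and u = False: s = False.
(s || v): since s = False, the clause reduces to (v). v = True.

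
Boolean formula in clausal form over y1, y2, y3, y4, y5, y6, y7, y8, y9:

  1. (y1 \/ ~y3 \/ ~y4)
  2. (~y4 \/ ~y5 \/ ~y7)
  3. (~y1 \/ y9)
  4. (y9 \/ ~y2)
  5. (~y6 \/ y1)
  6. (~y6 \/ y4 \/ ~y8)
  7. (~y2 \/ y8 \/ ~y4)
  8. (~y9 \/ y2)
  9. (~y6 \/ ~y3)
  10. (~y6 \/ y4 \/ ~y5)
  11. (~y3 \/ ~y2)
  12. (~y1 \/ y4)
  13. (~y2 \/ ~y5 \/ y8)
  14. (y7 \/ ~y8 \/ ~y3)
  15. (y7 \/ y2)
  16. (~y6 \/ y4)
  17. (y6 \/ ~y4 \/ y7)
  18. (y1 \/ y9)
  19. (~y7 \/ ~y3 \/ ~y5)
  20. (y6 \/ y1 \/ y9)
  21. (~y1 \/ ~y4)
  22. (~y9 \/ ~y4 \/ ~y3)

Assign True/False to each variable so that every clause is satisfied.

y1=0  y2=1  y3=0  y4=0  y5=0  y6=0  y7=1  y8=1  y9=1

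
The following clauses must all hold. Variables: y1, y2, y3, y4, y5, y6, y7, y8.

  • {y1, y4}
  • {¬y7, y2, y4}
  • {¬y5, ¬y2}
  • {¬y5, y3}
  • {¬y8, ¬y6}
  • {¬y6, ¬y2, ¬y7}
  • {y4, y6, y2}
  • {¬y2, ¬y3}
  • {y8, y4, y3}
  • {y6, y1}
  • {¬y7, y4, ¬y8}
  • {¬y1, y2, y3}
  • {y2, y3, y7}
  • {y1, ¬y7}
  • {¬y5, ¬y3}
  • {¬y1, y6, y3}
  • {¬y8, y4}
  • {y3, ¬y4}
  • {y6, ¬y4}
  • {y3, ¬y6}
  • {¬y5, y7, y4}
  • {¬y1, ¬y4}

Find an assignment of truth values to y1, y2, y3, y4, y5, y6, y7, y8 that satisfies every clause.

y5 occurs only negated in the remaining clauses — set y5 = False.
Set y1 = True and propagate.
  then y4 is forced to False.
  then y8 is forced to False.
  then y3 is forced to True.
  then y2 is forced to False.
  then y7 is forced to False.
  then y6 is forced to True.
Every clause has at least one true literal under this assignment.
Check each clause:
  1. {y4, y1} — y1 is true.
  2. {y2, ¬y7, y4} — ¬y7 is true.
  3. {¬y2, ¬y5} — ¬y5 is true.
  4. {y3, ¬y5} — y3 is true.
  5. {¬y8, ¬y6} — ¬y8 is true.
  6. {¬y2, ¬y7, ¬y6} — ¬y7 is true.
  7. {y4, y2, y6} — y6 is true.
  8. {¬y2, ¬y3} — ¬y2 is true.
  9. {y8, y4, y3} — y3 is true.
  10. {y6, y1} — y1 is true.
  11. {y4, ¬y8, ¬y7} — ¬y8 is true.
  12. {y2, ¬y1, y3} — y3 is true.
  13. {y3, y2, y7} — y3 is true.
  14. {¬y7, y1} — ¬y7 is true.
  15. {¬y3, ¬y5} — ¬y5 is true.
  16. {¬y1, y3, y6} — y3 is true.
  17. {¬y8, y4} — ¬y8 is true.
  18. {¬y4, y3} — y3 is true.
  19. {¬y4, y6} — ¬y4 is true.
  20. {y3, ¬y6} — y3 is true.
  21. {¬y5, y4, y7} — ¬y5 is true.
  22. {¬y1, ¬y4} — ¬y4 is true.

y1=1, y2=0, y3=1, y4=0, y5=0, y6=1, y7=0, y8=0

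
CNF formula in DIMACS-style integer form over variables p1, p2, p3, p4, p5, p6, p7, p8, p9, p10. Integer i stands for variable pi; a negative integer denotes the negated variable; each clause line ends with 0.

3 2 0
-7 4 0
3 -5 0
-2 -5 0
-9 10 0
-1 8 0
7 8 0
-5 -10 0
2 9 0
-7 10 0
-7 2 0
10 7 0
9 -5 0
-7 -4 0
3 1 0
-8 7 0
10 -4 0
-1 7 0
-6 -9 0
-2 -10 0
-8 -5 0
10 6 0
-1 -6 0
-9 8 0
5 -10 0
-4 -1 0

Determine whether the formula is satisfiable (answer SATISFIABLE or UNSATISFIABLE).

UNSATISFIABLE

p7 = True:
  propagation gives p4=True; an empty clause results — contradiction.
p7 = False:
  propagation gives p8=True; an empty clause results — contradiction.
Every branch closes, so no satisfying assignment exists.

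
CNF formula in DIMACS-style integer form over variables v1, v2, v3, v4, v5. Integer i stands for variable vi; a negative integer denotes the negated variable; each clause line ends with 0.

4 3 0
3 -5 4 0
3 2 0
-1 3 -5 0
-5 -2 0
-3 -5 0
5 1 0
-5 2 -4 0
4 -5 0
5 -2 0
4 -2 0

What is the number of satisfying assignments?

2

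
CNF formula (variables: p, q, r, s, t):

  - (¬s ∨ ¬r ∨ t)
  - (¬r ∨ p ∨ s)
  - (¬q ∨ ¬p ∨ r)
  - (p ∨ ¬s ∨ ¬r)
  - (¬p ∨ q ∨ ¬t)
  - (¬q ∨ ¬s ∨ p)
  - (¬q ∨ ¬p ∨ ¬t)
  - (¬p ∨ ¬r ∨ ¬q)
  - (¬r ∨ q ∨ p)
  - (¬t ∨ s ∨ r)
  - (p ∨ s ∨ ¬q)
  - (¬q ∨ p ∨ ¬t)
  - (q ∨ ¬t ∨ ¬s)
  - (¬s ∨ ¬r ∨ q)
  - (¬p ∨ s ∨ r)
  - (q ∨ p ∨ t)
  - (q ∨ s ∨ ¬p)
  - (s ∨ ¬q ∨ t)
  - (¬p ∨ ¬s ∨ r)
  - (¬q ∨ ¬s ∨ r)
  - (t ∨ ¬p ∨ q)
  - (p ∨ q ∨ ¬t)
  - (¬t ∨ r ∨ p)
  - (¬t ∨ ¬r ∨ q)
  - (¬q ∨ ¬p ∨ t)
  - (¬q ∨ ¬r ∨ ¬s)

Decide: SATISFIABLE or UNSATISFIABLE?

q = True:
  p = True:
    propagation gives r=True; an empty clause results — contradiction.
  p = False:
    propagation gives s=False; an empty clause results — contradiction.
q = False:
  p = True:
    propagation gives t=False; an empty clause results — contradiction.
  p = False:
    propagation gives r=False, t=True; an empty clause results — contradiction.
Every branch closes, so no satisfying assignment exists.

UNSATISFIABLE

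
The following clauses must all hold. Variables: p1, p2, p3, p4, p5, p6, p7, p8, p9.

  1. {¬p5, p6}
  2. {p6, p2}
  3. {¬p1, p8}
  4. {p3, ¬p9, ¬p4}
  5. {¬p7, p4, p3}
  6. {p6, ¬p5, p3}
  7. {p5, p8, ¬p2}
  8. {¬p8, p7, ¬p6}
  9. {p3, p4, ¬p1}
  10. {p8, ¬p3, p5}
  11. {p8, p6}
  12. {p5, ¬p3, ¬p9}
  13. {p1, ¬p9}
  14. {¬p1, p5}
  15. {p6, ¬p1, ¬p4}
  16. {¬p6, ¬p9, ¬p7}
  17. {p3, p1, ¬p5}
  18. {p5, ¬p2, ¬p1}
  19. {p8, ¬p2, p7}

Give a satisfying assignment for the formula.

p1=F, p2=T, p3=T, p4=T, p5=F, p6=T, p7=T, p8=T, p9=F

Pure literal: p9 appears only negated; assign p9 = False.
Set p1 = False and propagate.
Try p2 = True.
For the remaining variables, p3 = True, p4 = True, p5 = False, p6 = True, p7 = True, p8 = True works.
Every clause has at least one true literal under this assignment.
Check each clause:
  1. {¬p5, p6} — ¬p5 is true.
  2. {p2, p6} — p2 is true.
  3. {¬p1, p8} — p8 is true.
  4. {p3, ¬p9, ¬p4} — p3 is true.
  5. {p4, p3, ¬p7} — p3 is true.
  6. {¬p5, p6, p3} — p3 is true.
  7. {p8, ¬p2, p5} — p8 is true.
  8. {p7, ¬p8, ¬p6} — p7 is true.
  9. {p3, p4, ¬p1} — p3 is true.
  10. {¬p3, p5, p8} — p8 is true.
  11. {p6, p8} — p8 is true.
  12. {¬p9, p5, ¬p3} — ¬p9 is true.
  13. {¬p9, p1} — ¬p9 is true.
  14. {p5, ¬p1} — ¬p1 is true.
  15. {p6, ¬p1, ¬p4} — p6 is true.
  16. {¬p7, ¬p6, ¬p9} — ¬p9 is true.
  17. {p1, p3, ¬p5} — p3 is true.
  18. {¬p1, ¬p2, p5} — ¬p1 is true.
  19. {¬p2, p7, p8} — p8 is true.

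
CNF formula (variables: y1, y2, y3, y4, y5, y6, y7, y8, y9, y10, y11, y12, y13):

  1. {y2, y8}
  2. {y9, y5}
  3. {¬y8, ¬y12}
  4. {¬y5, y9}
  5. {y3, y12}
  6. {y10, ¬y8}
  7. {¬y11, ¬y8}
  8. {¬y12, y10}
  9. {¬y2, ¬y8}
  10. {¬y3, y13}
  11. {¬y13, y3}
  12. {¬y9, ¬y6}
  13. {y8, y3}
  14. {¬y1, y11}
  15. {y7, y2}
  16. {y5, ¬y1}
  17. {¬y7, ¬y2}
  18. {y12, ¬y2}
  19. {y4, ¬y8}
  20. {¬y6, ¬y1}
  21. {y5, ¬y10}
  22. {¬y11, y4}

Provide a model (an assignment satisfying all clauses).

y1 = F  y2 = F  y3 = T  y4 = T  y5 = T  y6 = F  y7 = T  y8 = T  y9 = T  y10 = T  y11 = F  y12 = F  y13 = T

Check each clause:
  1. {y8, y2} — y8 is true.
  2. {y9, y5} — y9 is true.
  3. {¬y8, ¬y12} — ¬y12 is true.
  4. {y9, ¬y5} — y9 is true.
  5. {y3, y12} — y3 is true.
  6. {y10, ¬y8} — y10 is true.
  7. {¬y8, ¬y11} — ¬y11 is true.
  8. {¬y12, y10} — y10 is true.
  9. {¬y2, ¬y8} — ¬y2 is true.
  10. {¬y3, y13} — y13 is true.
  11. {¬y13, y3} — y3 is true.
  12. {¬y6, ¬y9} — ¬y6 is true.
  13. {y8, y3} — y8 is true.
  14. {¬y1, y11} — ¬y1 is true.
  15. {y7, y2} — y7 is true.
  16. {¬y1, y5} — y5 is true.
  17. {¬y7, ¬y2} — ¬y2 is true.
  18. {¬y2, y12} — ¬y2 is true.
  19. {y4, ¬y8} — y4 is true.
  20. {¬y6, ¬y1} — ¬y6 is true.
  21. {y5, ¬y10} — y5 is true.
  22. {y4, ¬y11} — y4 is true.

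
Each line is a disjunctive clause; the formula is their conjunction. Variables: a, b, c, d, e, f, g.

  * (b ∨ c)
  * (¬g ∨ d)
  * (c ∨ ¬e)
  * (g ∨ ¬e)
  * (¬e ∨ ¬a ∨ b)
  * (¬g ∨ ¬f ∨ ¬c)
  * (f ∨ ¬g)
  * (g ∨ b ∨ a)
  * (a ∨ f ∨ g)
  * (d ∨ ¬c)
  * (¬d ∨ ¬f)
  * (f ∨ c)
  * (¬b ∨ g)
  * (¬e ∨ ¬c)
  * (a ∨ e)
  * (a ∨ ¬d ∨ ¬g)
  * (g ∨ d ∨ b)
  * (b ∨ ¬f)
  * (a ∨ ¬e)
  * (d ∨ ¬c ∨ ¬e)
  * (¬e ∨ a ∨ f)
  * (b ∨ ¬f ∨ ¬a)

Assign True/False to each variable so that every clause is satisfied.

a=1  b=0  c=1  d=1  e=0  f=0  g=0

Set a = True and propagate.
For the remaining variables, b = False, c = True, d = True, e = False, f = False, g = False works.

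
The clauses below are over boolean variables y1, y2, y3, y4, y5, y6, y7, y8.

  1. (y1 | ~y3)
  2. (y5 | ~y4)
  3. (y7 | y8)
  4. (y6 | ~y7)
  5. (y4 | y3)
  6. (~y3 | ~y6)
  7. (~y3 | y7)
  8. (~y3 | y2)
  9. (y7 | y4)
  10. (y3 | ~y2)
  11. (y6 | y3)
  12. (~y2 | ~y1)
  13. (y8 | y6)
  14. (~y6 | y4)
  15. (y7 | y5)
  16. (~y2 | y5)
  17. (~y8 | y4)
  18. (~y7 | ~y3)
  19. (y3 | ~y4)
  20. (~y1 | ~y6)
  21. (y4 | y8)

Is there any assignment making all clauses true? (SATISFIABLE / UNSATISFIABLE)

y3 = True:
  propagation gives y1=True, y6=False, y7=False; an empty clause results — contradiction.
y3 = False:
  propagation gives y4=True; an empty clause results — contradiction.
Every branch closes, so no satisfying assignment exists.

UNSATISFIABLE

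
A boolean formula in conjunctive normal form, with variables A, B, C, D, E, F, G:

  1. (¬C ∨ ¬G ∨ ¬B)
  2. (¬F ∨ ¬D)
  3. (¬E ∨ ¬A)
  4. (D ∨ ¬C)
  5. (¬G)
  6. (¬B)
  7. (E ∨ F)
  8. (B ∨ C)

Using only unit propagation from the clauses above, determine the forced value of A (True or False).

(¬G) stands alone — G = False.
Unit clause (¬B) sets B = False.
(C ∨ B) with B = False leaves only C, so C = True.
In (¬C ∨ D), ¬C is now false; D must hold, so D = True.
(¬F ∨ ¬D): since D = True, the clause reduces to (¬F). F = False.
From (E ∨ F) and F = False: E = True.
From (¬E ∨ ¬A) and E = True: A = False.

False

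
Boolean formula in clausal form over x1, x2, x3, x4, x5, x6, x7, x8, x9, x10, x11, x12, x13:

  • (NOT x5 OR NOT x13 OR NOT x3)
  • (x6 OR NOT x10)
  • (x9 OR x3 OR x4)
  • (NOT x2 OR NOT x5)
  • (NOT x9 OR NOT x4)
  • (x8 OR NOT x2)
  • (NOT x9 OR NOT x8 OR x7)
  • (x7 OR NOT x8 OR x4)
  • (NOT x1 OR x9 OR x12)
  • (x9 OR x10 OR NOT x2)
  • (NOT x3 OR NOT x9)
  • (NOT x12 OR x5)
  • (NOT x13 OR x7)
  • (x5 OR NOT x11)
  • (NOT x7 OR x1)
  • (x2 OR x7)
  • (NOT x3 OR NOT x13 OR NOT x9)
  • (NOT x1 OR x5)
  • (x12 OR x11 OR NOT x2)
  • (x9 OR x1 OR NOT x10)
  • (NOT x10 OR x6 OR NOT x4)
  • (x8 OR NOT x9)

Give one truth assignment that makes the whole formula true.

x1=True  x2=False  x3=False  x4=True  x5=True  x6=False  x7=True  x8=True  x9=False  x10=False  x11=False  x12=True  x13=True

Set x1 = True and propagate.
  then x5 is forced to True.
  then x2 is forced to False.
  then x7 is forced to True.
Branch on x3: take x3 = False.
The remaining clauses are satisfied by x4 = True, x6 = False, x8 = True, x9 = False, x10 = False, x11 = False, x12 = True, x13 = True.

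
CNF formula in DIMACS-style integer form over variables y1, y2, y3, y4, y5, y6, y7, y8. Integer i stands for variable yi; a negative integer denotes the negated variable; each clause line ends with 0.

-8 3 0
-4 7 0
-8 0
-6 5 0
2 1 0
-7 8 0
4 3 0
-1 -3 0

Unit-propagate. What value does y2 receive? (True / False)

(!y8) is a unit clause: y8 = False.
(y8 || !y7) with y8 = False leaves only !y7, so y7 = False.
(!y4 || y7): since y7 = False, the clause reduces to (!y4). y4 = False.
(y3 || y4): since y4 = False, the clause reduces to (y3). y3 = True.
In (!y1 || !y3), !y3 is now false; !y1 must hold, so y1 = False.
In (y1 || y2), y1 is now false; y2 must hold, so y2 = True.

True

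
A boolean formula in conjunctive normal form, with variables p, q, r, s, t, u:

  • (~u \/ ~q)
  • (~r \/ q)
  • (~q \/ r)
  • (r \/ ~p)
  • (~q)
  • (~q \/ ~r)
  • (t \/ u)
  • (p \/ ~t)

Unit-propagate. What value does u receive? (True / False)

True

(~q) stands alone — q = False.
(~r \/ q): since q = False, the clause reduces to (~r). r = False.
In (r \/ ~p), r is now false; ~p must hold, so p = False.
(~t \/ p): since p = False, the clause reduces to (~t). t = False.
(u \/ t): since t = False, the clause reduces to (u). u = True.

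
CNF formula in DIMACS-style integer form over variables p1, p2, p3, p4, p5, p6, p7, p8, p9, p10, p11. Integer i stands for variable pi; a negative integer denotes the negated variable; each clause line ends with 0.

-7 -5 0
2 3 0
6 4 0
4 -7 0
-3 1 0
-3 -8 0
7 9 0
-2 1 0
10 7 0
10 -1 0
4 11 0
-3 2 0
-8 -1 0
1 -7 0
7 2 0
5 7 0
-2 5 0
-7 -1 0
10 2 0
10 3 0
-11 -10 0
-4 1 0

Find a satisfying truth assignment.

p1=True, p2=True, p3=True, p4=True, p5=True, p6=False, p7=False, p8=False, p9=True, p10=True, p11=False

Pure literal: p8 appears only negated; assign p8 = False.
Pure literal: p9 appears only positively; assign p9 = True.
Branch on p1: take p1 = True.
  then p10 is forced to True.
  then p7 is forced to False.
  then p2 is forced to True.
  then p5 is forced to True.
  then p11 is forced to False.
  then p4 is forced to True.
p3, p6 are now unconstrained; take p3 = True, p6 = False.
Every clause has at least one true literal under this assignment.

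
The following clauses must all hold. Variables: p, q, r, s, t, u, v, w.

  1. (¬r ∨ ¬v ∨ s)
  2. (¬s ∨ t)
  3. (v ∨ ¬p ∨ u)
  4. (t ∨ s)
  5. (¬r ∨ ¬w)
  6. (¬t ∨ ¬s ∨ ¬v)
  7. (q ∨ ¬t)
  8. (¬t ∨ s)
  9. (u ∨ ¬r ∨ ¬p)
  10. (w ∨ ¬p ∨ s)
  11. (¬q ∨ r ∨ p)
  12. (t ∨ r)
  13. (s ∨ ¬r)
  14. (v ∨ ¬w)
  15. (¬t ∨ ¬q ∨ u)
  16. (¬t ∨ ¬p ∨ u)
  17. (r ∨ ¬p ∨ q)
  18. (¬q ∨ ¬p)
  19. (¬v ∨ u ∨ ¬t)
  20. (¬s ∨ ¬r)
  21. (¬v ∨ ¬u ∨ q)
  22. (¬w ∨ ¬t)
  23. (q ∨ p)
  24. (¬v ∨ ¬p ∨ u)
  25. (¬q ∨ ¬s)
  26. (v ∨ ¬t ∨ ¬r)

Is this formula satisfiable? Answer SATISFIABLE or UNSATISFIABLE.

t = True:
  propagation gives q=True, s=True; an empty clause results — contradiction.
t = False:
  propagation gives s=False; an empty clause results — contradiction.
Every branch closes, so no satisfying assignment exists.

UNSATISFIABLE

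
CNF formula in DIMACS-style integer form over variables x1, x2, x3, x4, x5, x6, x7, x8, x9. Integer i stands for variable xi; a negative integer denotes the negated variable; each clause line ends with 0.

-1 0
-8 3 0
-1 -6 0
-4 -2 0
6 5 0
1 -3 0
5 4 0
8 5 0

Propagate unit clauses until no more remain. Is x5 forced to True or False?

Unit clause (¬x1) sets x1 = False.
(¬x3 ∨ x1) with x1 = False leaves only ¬x3, so x3 = False.
(x3 ∨ ¬x8): since x3 = False, the clause reduces to (¬x8). x8 = False.
(x8 ∨ x5): since x8 = False, the clause reduces to (x5). x5 = True.

True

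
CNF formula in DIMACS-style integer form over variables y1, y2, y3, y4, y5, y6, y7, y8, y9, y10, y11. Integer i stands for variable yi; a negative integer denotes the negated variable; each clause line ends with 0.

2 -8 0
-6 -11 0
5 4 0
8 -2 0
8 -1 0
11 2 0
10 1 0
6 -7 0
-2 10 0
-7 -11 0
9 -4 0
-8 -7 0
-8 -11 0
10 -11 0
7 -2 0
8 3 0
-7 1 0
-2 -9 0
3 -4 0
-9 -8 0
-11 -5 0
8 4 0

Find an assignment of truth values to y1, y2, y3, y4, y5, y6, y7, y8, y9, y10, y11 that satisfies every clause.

y1=False, y2=False, y3=True, y4=True, y5=False, y6=False, y7=False, y8=False, y9=True, y10=True, y11=True

Check each clause:
  1. {y2, ¬y8} — ¬y8 is true.
  2. {¬y6, ¬y11} — ¬y6 is true.
  3. {y4, y5} — y4 is true.
  4. {¬y2, y8} — ¬y2 is true.
  5. {¬y1, y8} — ¬y1 is true.
  6. {y2, y11} — y11 is true.
  7. {y1, y10} — y10 is true.
  8. {y6, ¬y7} — ¬y7 is true.
  9. {y10, ¬y2} — y10 is true.
  10. {¬y7, ¬y11} — ¬y7 is true.
  11. {y9, ¬y4} — y9 is true.
  12. {¬y8, ¬y7} — ¬y8 is true.
  13. {¬y11, ¬y8} — ¬y8 is true.
  14. {¬y11, y10} — y10 is true.
  15. {y7, ¬y2} — ¬y2 is true.
  16. {y3, y8} — y3 is true.
  17. {y1, ¬y7} — ¬y7 is true.
  18. {¬y2, ¬y9} — ¬y2 is true.
  19. {¬y4, y3} — y3 is true.
  20. {¬y8, ¬y9} — ¬y8 is true.
  21. {¬y11, ¬y5} — ¬y5 is true.
  22. {y4, y8} — y4 is true.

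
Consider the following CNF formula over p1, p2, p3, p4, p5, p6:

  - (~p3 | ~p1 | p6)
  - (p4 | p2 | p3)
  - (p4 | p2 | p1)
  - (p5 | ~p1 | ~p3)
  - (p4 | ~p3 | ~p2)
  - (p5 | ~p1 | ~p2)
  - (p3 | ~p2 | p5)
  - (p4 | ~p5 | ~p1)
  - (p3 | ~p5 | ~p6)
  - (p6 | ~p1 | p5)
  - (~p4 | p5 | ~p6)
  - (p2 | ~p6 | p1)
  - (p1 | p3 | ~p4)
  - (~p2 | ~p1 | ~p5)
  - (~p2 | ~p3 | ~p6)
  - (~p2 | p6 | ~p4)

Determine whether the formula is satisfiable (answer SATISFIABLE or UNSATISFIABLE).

SATISFIABLE

Branch on p1: take p1 = True.
Try p2 = False.
Branch on p3: take p3 = True.
  then p6 is forced to True.
  then p5 is forced to True.
  then p4 is forced to True.
Every clause has at least one true literal under this assignment.
So p1=True, p2=False, p3=True, p4=True, p5=True, p6=True is a satisfying assignment.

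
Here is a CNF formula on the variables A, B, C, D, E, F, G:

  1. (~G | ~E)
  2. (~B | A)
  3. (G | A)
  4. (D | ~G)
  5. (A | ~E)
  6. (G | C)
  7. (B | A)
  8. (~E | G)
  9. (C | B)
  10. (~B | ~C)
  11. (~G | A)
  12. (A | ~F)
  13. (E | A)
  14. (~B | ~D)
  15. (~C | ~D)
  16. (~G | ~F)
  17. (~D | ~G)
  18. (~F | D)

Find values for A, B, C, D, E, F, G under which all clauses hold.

A=True, B=False, C=True, D=False, E=False, F=False, G=False

A occurs only positively in the remaining clauses — set A = True.
Pure literal: F appears only negated; assign F = False.
Set B = False and propagate.
  then C is forced to True.
  then D is forced to False.
  then G is forced to False.
  then E is forced to False.
Every clause has at least one true literal under this assignment.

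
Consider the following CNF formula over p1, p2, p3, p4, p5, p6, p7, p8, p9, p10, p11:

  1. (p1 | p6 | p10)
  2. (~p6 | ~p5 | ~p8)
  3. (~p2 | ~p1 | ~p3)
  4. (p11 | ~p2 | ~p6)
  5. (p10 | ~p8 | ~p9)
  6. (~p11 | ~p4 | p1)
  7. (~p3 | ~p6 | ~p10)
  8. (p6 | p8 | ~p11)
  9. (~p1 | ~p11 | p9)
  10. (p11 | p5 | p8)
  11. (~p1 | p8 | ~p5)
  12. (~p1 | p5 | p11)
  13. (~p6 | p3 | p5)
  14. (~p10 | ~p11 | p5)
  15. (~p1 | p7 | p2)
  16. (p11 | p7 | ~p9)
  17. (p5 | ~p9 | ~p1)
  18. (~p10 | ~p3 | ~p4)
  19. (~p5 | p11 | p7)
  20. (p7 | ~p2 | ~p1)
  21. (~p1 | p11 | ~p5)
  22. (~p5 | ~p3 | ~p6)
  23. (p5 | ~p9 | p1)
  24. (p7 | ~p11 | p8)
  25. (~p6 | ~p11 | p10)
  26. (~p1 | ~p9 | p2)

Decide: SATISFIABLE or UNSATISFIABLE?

SATISFIABLE

Pure literal: p7 appears only positively; assign p7 = True.
Branch on p1: take p1 = False.
The remaining clauses are satisfied by p2 = False, p3 = False, p4 = True, p5 = True, p6 = False, p8 = True, p9 = True, p10 = True, p11 = False.
So p1 = 0, p2 = 0, p3 = 0, p4 = 1, p5 = 1, p6 = 0, p7 = 1, p8 = 1, p9 = 1, p10 = 1, p11 = 0 is a satisfying assignment.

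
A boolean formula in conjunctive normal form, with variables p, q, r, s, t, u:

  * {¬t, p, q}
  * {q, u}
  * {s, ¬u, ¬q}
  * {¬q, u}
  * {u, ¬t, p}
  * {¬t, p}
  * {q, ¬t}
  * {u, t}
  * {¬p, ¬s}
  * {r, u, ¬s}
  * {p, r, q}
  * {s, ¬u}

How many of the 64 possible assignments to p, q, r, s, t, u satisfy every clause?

Satisfying assignments:
  p=F q=F r=T s=T t=F u=T
  p=F q=T r=F s=T t=F u=T
  p=F q=T r=T s=T t=F u=T
That's 3 in total.

3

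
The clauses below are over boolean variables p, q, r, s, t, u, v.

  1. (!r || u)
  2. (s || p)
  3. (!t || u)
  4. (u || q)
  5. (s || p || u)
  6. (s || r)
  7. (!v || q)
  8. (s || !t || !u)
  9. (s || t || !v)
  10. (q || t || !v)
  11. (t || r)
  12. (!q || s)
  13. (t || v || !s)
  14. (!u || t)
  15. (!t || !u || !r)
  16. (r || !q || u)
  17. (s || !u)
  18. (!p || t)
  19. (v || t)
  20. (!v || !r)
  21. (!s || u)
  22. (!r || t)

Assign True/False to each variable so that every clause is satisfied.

p=T, q=F, r=F, s=T, t=T, u=T, v=F

Set p = True and propagate.
  then t is forced to True.
  then u is forced to True.
  then s is forced to True.
  then r is forced to False.
The remaining clauses are satisfied by q = False, v = False.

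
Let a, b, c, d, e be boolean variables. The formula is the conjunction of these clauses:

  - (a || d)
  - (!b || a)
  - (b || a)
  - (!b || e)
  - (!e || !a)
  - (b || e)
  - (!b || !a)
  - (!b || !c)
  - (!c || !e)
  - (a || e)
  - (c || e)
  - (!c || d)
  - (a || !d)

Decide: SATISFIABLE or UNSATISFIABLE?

UNSATISFIABLE

a = True:
  propagation gives e=False, b=False; an empty clause results — contradiction.
a = False:
  propagation gives d=True; an empty clause results — contradiction.
Every branch closes, so no satisfying assignment exists.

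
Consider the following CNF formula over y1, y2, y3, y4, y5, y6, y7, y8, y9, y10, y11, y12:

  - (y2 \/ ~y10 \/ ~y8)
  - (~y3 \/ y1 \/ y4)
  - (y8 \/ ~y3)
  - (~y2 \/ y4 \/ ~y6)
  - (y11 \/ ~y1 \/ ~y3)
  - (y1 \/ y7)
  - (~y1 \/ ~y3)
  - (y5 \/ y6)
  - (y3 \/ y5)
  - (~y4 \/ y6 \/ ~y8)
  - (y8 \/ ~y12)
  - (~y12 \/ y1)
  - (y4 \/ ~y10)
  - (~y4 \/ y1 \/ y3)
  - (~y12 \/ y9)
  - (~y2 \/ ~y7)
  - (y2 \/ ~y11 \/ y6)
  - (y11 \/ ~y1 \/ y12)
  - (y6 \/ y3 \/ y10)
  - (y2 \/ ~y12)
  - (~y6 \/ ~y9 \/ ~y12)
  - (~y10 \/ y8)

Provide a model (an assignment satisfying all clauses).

y1=F, y2=F, y3=F, y4=F, y5=T, y6=T, y7=T, y8=T, y9=F, y10=F, y11=F, y12=F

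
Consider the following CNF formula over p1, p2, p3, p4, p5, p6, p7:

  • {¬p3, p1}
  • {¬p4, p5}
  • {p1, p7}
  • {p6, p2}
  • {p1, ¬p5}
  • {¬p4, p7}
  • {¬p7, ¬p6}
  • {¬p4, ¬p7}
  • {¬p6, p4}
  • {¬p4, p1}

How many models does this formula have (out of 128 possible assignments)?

9

Case analysis on p4 and p1:
  p4=1, p1=1: a clause becomes empty — 0.
  p4=1, p1=0: a clause becomes empty — 0.
  p4=0, p1=1: forces p2=1; p6=0; p3, p5, p7 free → 2^3 = 8.
  p4=0, p1=0: remaining (p2,p3,p5,p6,p7) ∈ {(1,0,0,0,1)} — 1.
Total: 0 + 0 + 8 + 1 = 9.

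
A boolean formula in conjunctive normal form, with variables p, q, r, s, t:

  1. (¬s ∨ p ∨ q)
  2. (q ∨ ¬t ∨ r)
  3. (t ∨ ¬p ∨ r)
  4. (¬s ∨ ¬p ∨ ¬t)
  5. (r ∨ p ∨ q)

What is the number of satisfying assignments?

17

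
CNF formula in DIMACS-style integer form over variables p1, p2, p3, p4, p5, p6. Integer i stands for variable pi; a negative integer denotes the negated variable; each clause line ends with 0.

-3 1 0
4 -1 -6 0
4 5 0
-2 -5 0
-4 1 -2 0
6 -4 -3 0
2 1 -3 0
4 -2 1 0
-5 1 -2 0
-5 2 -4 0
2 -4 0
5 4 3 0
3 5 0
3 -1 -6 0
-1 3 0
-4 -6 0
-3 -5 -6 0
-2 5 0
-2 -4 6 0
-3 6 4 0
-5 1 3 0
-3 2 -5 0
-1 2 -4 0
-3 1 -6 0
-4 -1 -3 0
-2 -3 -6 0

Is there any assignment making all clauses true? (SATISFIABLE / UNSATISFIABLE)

UNSATISFIABLE

p3 = True:
  propagation gives p1=True, p4=False, p6=False; an empty clause results — contradiction.
p3 = False:
  propagation gives p5=True, p2=False, p4=False, p1=False; an empty clause results — contradiction.
Every branch closes, so no satisfying assignment exists.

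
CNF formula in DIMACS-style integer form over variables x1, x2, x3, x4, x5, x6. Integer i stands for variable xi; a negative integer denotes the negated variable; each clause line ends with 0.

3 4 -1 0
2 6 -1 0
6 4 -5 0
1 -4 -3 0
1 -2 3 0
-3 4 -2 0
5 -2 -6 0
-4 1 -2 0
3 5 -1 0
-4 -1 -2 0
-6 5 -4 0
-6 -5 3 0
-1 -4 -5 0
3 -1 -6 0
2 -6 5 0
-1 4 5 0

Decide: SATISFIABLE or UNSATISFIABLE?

SATISFIABLE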